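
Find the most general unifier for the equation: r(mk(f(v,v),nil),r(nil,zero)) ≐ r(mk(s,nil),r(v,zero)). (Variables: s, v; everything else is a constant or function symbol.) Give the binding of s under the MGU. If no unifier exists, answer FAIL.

Decompose r/2: mk(f(v,v),nil) ≐ mk(s,nil),  r(nil,zero) ≐ r(v,zero).
Decompose mk/2: f(v,v) ≐ s,  nil ≐ nil.
Bind s := f(v,v); no other remaining equation mentions s.
Delete trivial equation nil ≐ nil.
Decompose r/2: nil ≐ v,  zero ≐ zero.
Bind v := nil; no other remaining equation mentions v. Substituting into the earlier binding gives s := f(nil,nil).
Delete trivial equation zero ≐ zero.
MGU = { s ↦ f(nil,nil), v ↦ nil }, so s ↦ f(nil,nil).

f(nil,nil)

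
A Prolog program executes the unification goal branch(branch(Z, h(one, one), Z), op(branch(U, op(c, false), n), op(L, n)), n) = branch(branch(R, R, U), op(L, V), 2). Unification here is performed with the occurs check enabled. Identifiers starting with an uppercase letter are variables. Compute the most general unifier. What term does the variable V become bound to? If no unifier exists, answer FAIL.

Decompose branch/3: branch(Z, h(one, one), Z) = branch(R, R, U),  op(branch(U, op(c, false), n), op(L, n)) = op(L, V),  n = 2.
Decompose branch/3: Z = R,  h(one, one) = R,  Z = U.
Bind Z := R; substituting into the one remaining equation that mentions Z gives: R = U.
Bind R := h(one, one); substituting into the one remaining equation that mentions R gives: h(one, one) = U. Substituting into the earlier binding gives Z := h(one, one).
Bind U := h(one, one); substituting into the one remaining equation that mentions U gives: op(branch(h(one, one), op(c, false), n), op(L, n)) = op(L, V).
Decompose op/2: branch(h(one, one), op(c, false), n) = L,  op(L, n) = V.
Bind L := branch(h(one, one), op(c, false), n); substituting into the one remaining equation that mentions L gives: op(branch(h(one, one), op(c, false), n), n) = V.
Bind V := op(branch(h(one, one), op(c, false), n), n); no other remaining equation mentions V.
Clash: constants n and 2 differ; no unifier exists.

FAIL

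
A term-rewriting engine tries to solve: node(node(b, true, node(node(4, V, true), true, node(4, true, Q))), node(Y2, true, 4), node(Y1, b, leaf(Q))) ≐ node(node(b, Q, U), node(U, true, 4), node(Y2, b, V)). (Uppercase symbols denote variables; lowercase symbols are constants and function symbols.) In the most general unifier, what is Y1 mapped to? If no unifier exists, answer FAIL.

Decompose node/3: node(b, true, node(node(4, V, true), true, node(4, true, Q))) ≐ node(b, Q, U),  node(Y2, true, 4) ≐ node(U, true, 4),  node(Y1, b, leaf(Q)) ≐ node(Y2, b, V).
Decompose node/3: b ≐ b,  true ≐ Q,  node(node(4, V, true), true, node(4, true, Q)) ≐ U.
Delete trivial equation b ≐ b.
Bind Q := true; substituting into the 2 remaining equations that mention Q gives: node(node(4, V, true), true, node(4, true, true)) ≐ U,  node(Y1, b, leaf(true)) ≐ node(Y2, b, V).
Bind U := node(node(4, V, true), true, node(4, true, true)); substituting into the one remaining equation that mentions U gives: node(Y2, true, 4) ≐ node(node(node(4, V, true), true, node(4, true, true)), true, 4).
Decompose node/3: Y2 ≐ node(node(4, V, true), true, node(4, true, true)),  true ≐ true,  4 ≐ 4.
Bind Y2 := node(node(4, V, true), true, node(4, true, true)); substituting into the one remaining equation that mentions Y2 gives: node(Y1, b, leaf(true)) ≐ node(node(node(4, V, true), true, node(4, true, true)), b, V).
Delete trivial equation true ≐ true.
Delete trivial equation 4 ≐ 4.
Decompose node/3: Y1 ≐ node(node(4, V, true), true, node(4, true, true)),  b ≐ b,  leaf(true) ≐ V.
Bind Y1 := node(node(4, V, true), true, node(4, true, true)); no other remaining equation mentions Y1.
Delete trivial equation b ≐ b.
Bind V := leaf(true). Substituting into the earlier bindings gives U := node(node(4, leaf(true), true), true, node(4, true, true)), Y2 := node(node(4, leaf(true), true), true, node(4, true, true)), Y1 := node(node(4, leaf(true), true), true, node(4, true, true)).
MGU = { Q := true, U := node(node(4, leaf(true), true), true, node(4, true, true)), Y2 := node(node(4, leaf(true), true), true, node(4, true, true)), Y1 := node(node(4, leaf(true), true), true, node(4, true, true)), V := leaf(true) }, so Y1 := node(node(4, leaf(true), true), true, node(4, true, true)).

node(node(4, leaf(true), true), true, node(4, true, true))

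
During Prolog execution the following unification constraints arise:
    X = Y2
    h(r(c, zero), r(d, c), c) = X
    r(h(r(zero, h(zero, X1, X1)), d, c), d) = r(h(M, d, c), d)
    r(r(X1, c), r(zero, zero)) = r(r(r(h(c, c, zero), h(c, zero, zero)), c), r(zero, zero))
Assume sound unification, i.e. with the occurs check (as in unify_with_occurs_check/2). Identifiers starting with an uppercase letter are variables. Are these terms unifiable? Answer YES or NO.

YES

Bind X := Y2; substituting into the one remaining equation that mentions X gives: h(r(c, zero), r(d, c), c) = Y2.
Bind Y2 := h(r(c, zero), r(d, c), c); no other remaining equation mentions Y2. Substituting into the earlier binding gives X := h(r(c, zero), r(d, c), c).
Decompose r/2: h(r(zero, h(zero, X1, X1)), d, c) = h(M, d, c),  d = d.
Decompose h/3: r(zero, h(zero, X1, X1)) = M,  d = d,  c = c.
Bind M := r(zero, h(zero, X1, X1)); no other remaining equation mentions M.
Delete trivial equation d = d.
Delete trivial equation c = c.
Delete trivial equation d = d.
Decompose r/2: r(X1, c) = r(r(h(c, c, zero), h(c, zero, zero)), c),  r(zero, zero) = r(zero, zero).
Decompose r/2: X1 = r(h(c, c, zero), h(c, zero, zero)),  c = c.
Bind X1 := r(h(c, c, zero), h(c, zero, zero)); no other remaining equation mentions X1. Substituting into the earlier binding gives M := r(zero, h(zero, r(h(c, c, zero), h(c, zero, zero)), r(h(c, c, zero), h(c, zero, zero)))).
Delete trivial equation c = c.
Delete trivial equation r(zero, zero) = r(zero, zero).
No equations remain and no clash or occurs-check failure arose, so a unifier exists.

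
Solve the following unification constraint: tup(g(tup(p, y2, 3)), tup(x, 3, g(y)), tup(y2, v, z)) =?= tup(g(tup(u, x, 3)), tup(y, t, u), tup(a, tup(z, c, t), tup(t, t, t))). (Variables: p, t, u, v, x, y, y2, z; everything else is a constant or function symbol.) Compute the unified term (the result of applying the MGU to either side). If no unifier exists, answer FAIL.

Decompose tup/3: g(tup(p, y2, 3)) =?= g(tup(u, x, 3)),  tup(x, 3, g(y)) =?= tup(y, t, u),  tup(y2, v, z) =?= tup(a, tup(z, c, t), tup(t, t, t)).
Decompose g/1: tup(p, y2, 3) =?= tup(u, x, 3).
Decompose tup/3: p =?= u,  y2 =?= x,  3 =?= 3.
Bind p := u; no other remaining equation mentions p.
Bind y2 := x; substituting into the one remaining equation that mentions y2 gives: tup(x, v, z) =?= tup(a, tup(z, c, t), tup(t, t, t)).
Delete trivial equation 3 =?= 3.
Decompose tup/3: x =?= y,  3 =?= t,  g(y) =?= u.
Bind x := y; substituting into the one remaining equation that mentions x gives: tup(y, v, z) =?= tup(a, tup(z, c, t), tup(t, t, t)). Substituting into the earlier binding gives y2 := y.
Bind t := 3; substituting into the one remaining equation that mentions t gives: tup(y, v, z) =?= tup(a, tup(z, c, 3), tup(3, 3, 3)).
Bind u := g(y); no other remaining equation mentions u. Substituting into the earlier binding gives p := g(y).
Decompose tup/3: y =?= a,  v =?= tup(z, c, 3),  z =?= tup(3, 3, 3).
Bind y := a; no other remaining equation mentions y. Substituting into the earlier bindings gives p := g(a), y2 := a, x := a, u := g(a).
Bind v := tup(z, c, 3); no other remaining equation mentions v.
Bind z := tup(3, 3, 3). Substituting into the earlier binding gives v := tup(tup(3, 3, 3), c, 3).
Applying the MGU to either side gives tup(g(tup(g(a), a, 3)), tup(a, 3, g(a)), tup(a, tup(tup(3, 3, 3), c, 3), tup(3, 3, 3))).

tup(g(tup(g(a), a, 3)), tup(a, 3, g(a)), tup(a, tup(tup(3, 3, 3), c, 3), tup(3, 3, 3)))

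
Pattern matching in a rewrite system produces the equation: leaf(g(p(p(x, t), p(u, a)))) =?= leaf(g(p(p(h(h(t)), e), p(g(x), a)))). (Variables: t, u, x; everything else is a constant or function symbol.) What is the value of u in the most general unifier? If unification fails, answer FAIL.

g(h(h(e)))

Decompose leaf/1: g(p(p(x, t), p(u, a))) =?= g(p(p(h(h(t)), e), p(g(x), a))).
Decompose g/1: p(p(x, t), p(u, a)) =?= p(p(h(h(t)), e), p(g(x), a)).
Decompose p/2: p(x, t) =?= p(h(h(t)), e),  p(u, a) =?= p(g(x), a).
Decompose p/2: x =?= h(h(t)),  t =?= e.
Bind x := h(h(t)); substituting into the one remaining equation that mentions x gives: p(u, a) =?= p(g(h(h(t))), a).
Bind t := e; substituting into the remaining equation gives: p(u, a) =?= p(g(h(h(e))), a). Substituting into the earlier binding gives x := h(h(e)).
Decompose p/2: u =?= g(h(h(e))),  a =?= a.
Bind u := g(h(h(e))); no other remaining equation mentions u.
Delete trivial equation a =?= a.
MGU = { x -> h(h(e)), t -> e, u -> g(h(h(e))) }, so u -> g(h(h(e))).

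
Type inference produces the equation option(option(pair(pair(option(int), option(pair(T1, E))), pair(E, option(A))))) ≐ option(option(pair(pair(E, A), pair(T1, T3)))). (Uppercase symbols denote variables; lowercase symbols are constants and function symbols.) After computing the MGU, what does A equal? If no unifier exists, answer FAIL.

Decompose option/1: option(pair(pair(option(int), option(pair(T1, E))), pair(E, option(A)))) ≐ option(pair(pair(E, A), pair(T1, T3))).
Decompose option/1: pair(pair(option(int), option(pair(T1, E))), pair(E, option(A))) ≐ pair(pair(E, A), pair(T1, T3)).
Decompose pair/2: pair(option(int), option(pair(T1, E))) ≐ pair(E, A),  pair(E, option(A)) ≐ pair(T1, T3).
Decompose pair/2: option(int) ≐ E,  option(pair(T1, E)) ≐ A.
Bind E := option(int); substituting into the remaining equations gives: option(pair(T1, option(int))) ≐ A,  pair(option(int), option(A)) ≐ pair(T1, T3).
Bind A := option(pair(T1, option(int))); substituting into the remaining equation gives: pair(option(int), option(option(pair(T1, option(int))))) ≐ pair(T1, T3).
Decompose pair/2: option(int) ≐ T1,  option(option(pair(T1, option(int)))) ≐ T3.
Bind T1 := option(int); substituting into the remaining equation gives: option(option(pair(option(int), option(int)))) ≐ T3. Substituting into the earlier binding gives A := option(pair(option(int), option(int))).
Bind T3 := option(option(pair(option(int), option(int)))).
MGU = { E -> option(int), A -> option(pair(option(int), option(int))), T1 -> option(int), T3 -> option(option(pair(option(int), option(int)))) }, so A -> option(pair(option(int), option(int))).

option(pair(option(int), option(int)))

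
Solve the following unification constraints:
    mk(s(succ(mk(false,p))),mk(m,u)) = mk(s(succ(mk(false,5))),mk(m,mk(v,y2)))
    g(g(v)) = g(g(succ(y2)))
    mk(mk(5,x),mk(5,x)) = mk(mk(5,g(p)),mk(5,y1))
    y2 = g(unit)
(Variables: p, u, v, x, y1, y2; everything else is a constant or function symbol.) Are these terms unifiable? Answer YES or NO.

Decompose mk/2: s(succ(mk(false,p))) = s(succ(mk(false,5))),  mk(m,u) = mk(m,mk(v,y2)).
Decompose s/1: succ(mk(false,p)) = succ(mk(false,5)).
Decompose succ/1: mk(false,p) = mk(false,5).
Decompose mk/2: false = false,  p = 5.
Delete trivial equation false = false.
Bind p := 5; substituting into the one remaining equation that mentions p gives: mk(mk(5,x),mk(5,x)) = mk(mk(5,g(5)),mk(5,y1)).
Decompose mk/2: m = m,  u = mk(v,y2).
Delete trivial equation m = m.
Bind u := mk(v,y2); no other remaining equation mentions u.
Decompose g/1: g(v) = g(succ(y2)).
Decompose g/1: v = succ(y2).
Bind v := succ(y2); no other remaining equation mentions v. Substituting into the earlier binding gives u := mk(succ(y2),y2).
Decompose mk/2: mk(5,x) = mk(5,g(5)),  mk(5,x) = mk(5,y1).
Decompose mk/2: 5 = 5,  x = g(5).
Delete trivial equation 5 = 5.
Bind x := g(5); substituting into the one remaining equation that mentions x gives: mk(5,g(5)) = mk(5,y1).
Decompose mk/2: 5 = 5,  g(5) = y1.
Delete trivial equation 5 = 5.
Bind y1 := g(5); no other remaining equation mentions y1.
Bind y2 := g(unit). Substituting into the earlier bindings gives u := mk(succ(g(unit)),g(unit)), v := succ(g(unit)).
No equations remain and no clash or occurs-check failure arose, so a unifier exists.

YES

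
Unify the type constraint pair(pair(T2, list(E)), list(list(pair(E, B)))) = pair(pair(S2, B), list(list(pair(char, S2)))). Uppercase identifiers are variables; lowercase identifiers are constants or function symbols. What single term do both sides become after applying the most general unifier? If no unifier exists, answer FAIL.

Decompose pair/2: pair(T2, list(E)) = pair(S2, B),  list(list(pair(E, B))) = list(list(pair(char, S2))).
Decompose pair/2: T2 = S2,  list(E) = B.
Bind T2 := S2; no other remaining equation mentions T2.
Bind B := list(E); substituting into the remaining equation gives: list(list(pair(E, list(E)))) = list(list(pair(char, S2))).
Decompose list/1: list(pair(E, list(E))) = list(pair(char, S2)).
Decompose list/1: pair(E, list(E)) = pair(char, S2).
Decompose pair/2: E = char,  list(E) = S2.
Bind E := char; substituting into the remaining equation gives: list(char) = S2. Substituting into the earlier binding gives B := list(char).
Bind S2 := list(char). Substituting into the earlier binding gives T2 := list(char).
Applying the MGU to either side gives pair(pair(list(char), list(char)), list(list(pair(char, list(char))))).

pair(pair(list(char), list(char)), list(list(pair(char, list(char)))))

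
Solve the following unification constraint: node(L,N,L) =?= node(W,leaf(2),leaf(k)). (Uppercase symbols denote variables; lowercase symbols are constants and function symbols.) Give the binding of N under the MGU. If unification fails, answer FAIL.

leaf(2)

Decompose node/3: L =?= W,  N =?= leaf(2),  L =?= leaf(k).
Bind L := W; substituting into the one remaining equation that mentions L gives: W =?= leaf(k).
Bind N := leaf(2); no other remaining equation mentions N.
Bind W := leaf(k). Substituting into the earlier binding gives L := leaf(k).
MGU = { L -> leaf(k), N -> leaf(2), W -> leaf(k) }, so N -> leaf(2).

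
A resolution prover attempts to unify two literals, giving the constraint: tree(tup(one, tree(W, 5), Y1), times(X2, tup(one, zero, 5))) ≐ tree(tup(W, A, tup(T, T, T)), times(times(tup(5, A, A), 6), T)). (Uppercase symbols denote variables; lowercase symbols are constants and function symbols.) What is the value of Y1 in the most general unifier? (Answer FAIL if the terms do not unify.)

Decompose tree/2: tup(one, tree(W, 5), Y1) ≐ tup(W, A, tup(T, T, T)),  times(X2, tup(one, zero, 5)) ≐ times(times(tup(5, A, A), 6), T).
Decompose tup/3: one ≐ W,  tree(W, 5) ≐ A,  Y1 ≐ tup(T, T, T).
Bind W := one; substituting into the one remaining equation that mentions W gives: tree(one, 5) ≐ A.
Bind A := tree(one, 5); substituting into the one remaining equation that mentions A gives: times(X2, tup(one, zero, 5)) ≐ times(times(tup(5, tree(one, 5), tree(one, 5)), 6), T).
Bind Y1 := tup(T, T, T); no other remaining equation mentions Y1.
Decompose times/2: X2 ≐ times(tup(5, tree(one, 5), tree(one, 5)), 6),  tup(one, zero, 5) ≐ T.
Bind X2 := times(tup(5, tree(one, 5), tree(one, 5)), 6); no other remaining equation mentions X2.
Bind T := tup(one, zero, 5). Substituting into the earlier binding gives Y1 := tup(tup(one, zero, 5), tup(one, zero, 5), tup(one, zero, 5)).
MGU = { W ↦ one, A ↦ tree(one, 5), Y1 ↦ tup(tup(one, zero, 5), tup(one, zero, 5), tup(one, zero, 5)), X2 ↦ times(tup(5, tree(one, 5), tree(one, 5)), 6), T ↦ tup(one, zero, 5) }, so Y1 ↦ tup(tup(one, zero, 5), tup(one, zero, 5), tup(one, zero, 5)).

tup(tup(one, zero, 5), tup(one, zero, 5), tup(one, zero, 5))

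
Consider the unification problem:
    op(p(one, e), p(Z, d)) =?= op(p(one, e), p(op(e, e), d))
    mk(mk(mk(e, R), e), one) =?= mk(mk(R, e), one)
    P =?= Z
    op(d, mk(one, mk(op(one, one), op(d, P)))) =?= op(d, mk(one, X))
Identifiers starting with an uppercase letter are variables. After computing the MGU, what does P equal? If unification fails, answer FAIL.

Decompose op/2: p(one, e) =?= p(one, e),  p(Z, d) =?= p(op(e, e), d).
Delete trivial equation p(one, e) =?= p(one, e).
Decompose p/2: Z =?= op(e, e),  d =?= d.
Bind Z := op(e, e); substituting into the one remaining equation that mentions Z gives: P =?= op(e, e).
Delete trivial equation d =?= d.
Decompose mk/2: mk(mk(e, R), e) =?= mk(R, e),  one =?= one.
Decompose mk/2: mk(e, R) =?= R,  e =?= e.
Occurs check fails: R occurs in mk(e, R); the equation R =?= mk(e, R) has no finite solution.

FAIL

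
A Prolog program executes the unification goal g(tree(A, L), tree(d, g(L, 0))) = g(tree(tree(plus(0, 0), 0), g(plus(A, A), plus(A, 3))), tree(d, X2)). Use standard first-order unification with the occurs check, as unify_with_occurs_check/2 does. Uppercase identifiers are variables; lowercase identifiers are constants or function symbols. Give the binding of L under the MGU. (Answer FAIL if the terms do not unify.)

Decompose g/2: tree(A, L) = tree(tree(plus(0, 0), 0), g(plus(A, A), plus(A, 3))),  tree(d, g(L, 0)) = tree(d, X2).
Decompose tree/2: A = tree(plus(0, 0), 0),  L = g(plus(A, A), plus(A, 3)).
Bind A := tree(plus(0, 0), 0); substituting into the one remaining equation that mentions A gives: L = g(plus(tree(plus(0, 0), 0), tree(plus(0, 0), 0)), plus(tree(plus(0, 0), 0), 3)).
Bind L := g(plus(tree(plus(0, 0), 0), tree(plus(0, 0), 0)), plus(tree(plus(0, 0), 0), 3)); substituting into the remaining equation gives: tree(d, g(g(plus(tree(plus(0, 0), 0), tree(plus(0, 0), 0)), plus(tree(plus(0, 0), 0), 3)), 0)) = tree(d, X2).
Decompose tree/2: d = d,  g(g(plus(tree(plus(0, 0), 0), tree(plus(0, 0), 0)), plus(tree(plus(0, 0), 0), 3)), 0) = X2.
Delete trivial equation d = d.
Bind X2 := g(g(plus(tree(plus(0, 0), 0), tree(plus(0, 0), 0)), plus(tree(plus(0, 0), 0), 3)), 0).
MGU = { A -> tree(plus(0, 0), 0), L -> g(plus(tree(plus(0, 0), 0), tree(plus(0, 0), 0)), plus(tree(plus(0, 0), 0), 3)), X2 -> g(g(plus(tree(plus(0, 0), 0), tree(plus(0, 0), 0)), plus(tree(plus(0, 0), 0), 3)), 0) }, so L -> g(plus(tree(plus(0, 0), 0), tree(plus(0, 0), 0)), plus(tree(plus(0, 0), 0), 3)).

g(plus(tree(plus(0, 0), 0), tree(plus(0, 0), 0)), plus(tree(plus(0, 0), 0), 3))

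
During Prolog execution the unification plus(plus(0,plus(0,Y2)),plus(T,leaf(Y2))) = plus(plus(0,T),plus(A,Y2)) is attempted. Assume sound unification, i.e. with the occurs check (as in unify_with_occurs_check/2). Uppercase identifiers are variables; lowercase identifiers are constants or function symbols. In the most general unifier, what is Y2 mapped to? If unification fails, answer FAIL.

FAIL

Decompose plus/2: plus(0,plus(0,Y2)) = plus(0,T),  plus(T,leaf(Y2)) = plus(A,Y2).
Decompose plus/2: 0 = 0,  plus(0,Y2) = T.
Delete trivial equation 0 = 0.
Bind T := plus(0,Y2); substituting into the remaining equation gives: plus(plus(0,Y2),leaf(Y2)) = plus(A,Y2).
Decompose plus/2: plus(0,Y2) = A,  leaf(Y2) = Y2.
Bind A := plus(0,Y2); no other remaining equation mentions A.
Occurs check fails: Y2 occurs in leaf(Y2); the equation Y2 = leaf(Y2) has no finite solution.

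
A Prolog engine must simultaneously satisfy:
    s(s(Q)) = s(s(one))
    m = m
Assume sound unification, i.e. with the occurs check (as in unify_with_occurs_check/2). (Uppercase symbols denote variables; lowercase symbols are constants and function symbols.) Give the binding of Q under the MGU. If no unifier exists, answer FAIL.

Decompose s/1: s(Q) = s(one).
Decompose s/1: Q = one.
Bind Q := one; no other remaining equation mentions Q.
Delete trivial equation m = m.
MGU = { Q ↦ one }, so Q ↦ one.

one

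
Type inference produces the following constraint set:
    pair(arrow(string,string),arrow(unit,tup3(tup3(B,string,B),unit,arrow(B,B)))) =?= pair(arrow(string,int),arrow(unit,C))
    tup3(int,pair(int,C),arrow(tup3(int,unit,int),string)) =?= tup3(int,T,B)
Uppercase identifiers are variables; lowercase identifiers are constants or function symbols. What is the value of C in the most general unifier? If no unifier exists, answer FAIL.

FAIL

Decompose pair/2: arrow(string,string) =?= arrow(string,int),  arrow(unit,tup3(tup3(B,string,B),unit,arrow(B,B))) =?= arrow(unit,C).
Decompose arrow/2: string =?= string,  string =?= int.
Delete trivial equation string =?= string.
Clash: constants string and int differ; no unifier exists.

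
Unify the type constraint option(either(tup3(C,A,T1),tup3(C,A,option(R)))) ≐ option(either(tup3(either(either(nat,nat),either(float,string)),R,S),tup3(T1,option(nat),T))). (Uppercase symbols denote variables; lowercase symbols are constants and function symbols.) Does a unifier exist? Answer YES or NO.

YES

Decompose option/1: either(tup3(C,A,T1),tup3(C,A,option(R))) ≐ either(tup3(either(either(nat,nat),either(float,string)),R,S),tup3(T1,option(nat),T)).
Decompose either/2: tup3(C,A,T1) ≐ tup3(either(either(nat,nat),either(float,string)),R,S),  tup3(C,A,option(R)) ≐ tup3(T1,option(nat),T).
Decompose tup3/3: C ≐ either(either(nat,nat),either(float,string)),  A ≐ R,  T1 ≐ S.
Bind C := either(either(nat,nat),either(float,string)); substituting into the one remaining equation that mentions C gives: tup3(either(either(nat,nat),either(float,string)),A,option(R)) ≐ tup3(T1,option(nat),T).
Bind A := R; substituting into the one remaining equation that mentions A gives: tup3(either(either(nat,nat),either(float,string)),R,option(R)) ≐ tup3(T1,option(nat),T).
Bind T1 := S; substituting into the remaining equation gives: tup3(either(either(nat,nat),either(float,string)),R,option(R)) ≐ tup3(S,option(nat),T).
Decompose tup3/3: either(either(nat,nat),either(float,string)) ≐ S,  R ≐ option(nat),  option(R) ≐ T.
Bind S := either(either(nat,nat),either(float,string)); no other remaining equation mentions S. Substituting into the earlier binding gives T1 := either(either(nat,nat),either(float,string)).
Bind R := option(nat); substituting into the remaining equation gives: option(option(nat)) ≐ T. Substituting into the earlier binding gives A := option(nat).
Bind T := option(option(nat)).
No equations remain and no clash or occurs-check failure arose, so a unifier exists.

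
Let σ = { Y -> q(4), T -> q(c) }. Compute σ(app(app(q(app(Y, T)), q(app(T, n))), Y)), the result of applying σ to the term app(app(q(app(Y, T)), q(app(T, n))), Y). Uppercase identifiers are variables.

app(app(q(app(q(4), q(c))), q(app(q(c), n))), q(4))

Replace each occurrence of Y with q(4).
Replace each occurrence of T with q(c).
Result: app(app(q(app(q(4), q(c))), q(app(q(c), n))), q(4)).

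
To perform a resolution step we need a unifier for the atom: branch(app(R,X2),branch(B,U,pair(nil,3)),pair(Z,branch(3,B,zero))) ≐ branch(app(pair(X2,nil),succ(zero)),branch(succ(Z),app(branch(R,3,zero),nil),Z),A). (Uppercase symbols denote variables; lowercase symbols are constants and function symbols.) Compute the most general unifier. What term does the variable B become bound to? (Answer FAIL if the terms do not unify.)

succ(pair(nil,3))

Decompose branch/3: app(R,X2) ≐ app(pair(X2,nil),succ(zero)),  branch(B,U,pair(nil,3)) ≐ branch(succ(Z),app(branch(R,3,zero),nil),Z),  pair(Z,branch(3,B,zero)) ≐ A.
Decompose app/2: R ≐ pair(X2,nil),  X2 ≐ succ(zero).
Bind R := pair(X2,nil); substituting into the one remaining equation that mentions R gives: branch(B,U,pair(nil,3)) ≐ branch(succ(Z),app(branch(pair(X2,nil),3,zero),nil),Z).
Bind X2 := succ(zero); substituting into the one remaining equation that mentions X2 gives: branch(B,U,pair(nil,3)) ≐ branch(succ(Z),app(branch(pair(succ(zero),nil),3,zero),nil),Z). Substituting into the earlier binding gives R := pair(succ(zero),nil).
Decompose branch/3: B ≐ succ(Z),  U ≐ app(branch(pair(succ(zero),nil),3,zero),nil),  pair(nil,3) ≐ Z.
Bind B := succ(Z); substituting into the one remaining equation that mentions B gives: pair(Z,branch(3,succ(Z),zero)) ≐ A.
Bind U := app(branch(pair(succ(zero),nil),3,zero),nil); no other remaining equation mentions U.
Bind Z := pair(nil,3); substituting into the remaining equation gives: pair(pair(nil,3),branch(3,succ(pair(nil,3)),zero)) ≐ A. Substituting into the earlier binding gives B := succ(pair(nil,3)).
Bind A := pair(pair(nil,3),branch(3,succ(pair(nil,3)),zero)).
MGU = { R -> pair(succ(zero),nil), X2 -> succ(zero), B -> succ(pair(nil,3)), U -> app(branch(pair(succ(zero),nil),3,zero),nil), Z -> pair(nil,3), A -> pair(pair(nil,3),branch(3,succ(pair(nil,3)),zero)) }, so B -> succ(pair(nil,3)).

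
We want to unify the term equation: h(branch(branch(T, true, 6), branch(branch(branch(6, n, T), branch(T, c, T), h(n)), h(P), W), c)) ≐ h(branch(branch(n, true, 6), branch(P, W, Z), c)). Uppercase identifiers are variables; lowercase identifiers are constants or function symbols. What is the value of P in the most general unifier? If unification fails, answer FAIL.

Decompose h/1: branch(branch(T, true, 6), branch(branch(branch(6, n, T), branch(T, c, T), h(n)), h(P), W), c) ≐ branch(branch(n, true, 6), branch(P, W, Z), c).
Decompose branch/3: branch(T, true, 6) ≐ branch(n, true, 6),  branch(branch(branch(6, n, T), branch(T, c, T), h(n)), h(P), W) ≐ branch(P, W, Z),  c ≐ c.
Decompose branch/3: T ≐ n,  true ≐ true,  6 ≐ 6.
Bind T := n; substituting into the one remaining equation that mentions T gives: branch(branch(branch(6, n, n), branch(n, c, n), h(n)), h(P), W) ≐ branch(P, W, Z).
Delete trivial equation true ≐ true.
Delete trivial equation 6 ≐ 6.
Decompose branch/3: branch(branch(6, n, n), branch(n, c, n), h(n)) ≐ P,  h(P) ≐ W,  W ≐ Z.
Bind P := branch(branch(6, n, n), branch(n, c, n), h(n)); substituting into the one remaining equation that mentions P gives: h(branch(branch(6, n, n), branch(n, c, n), h(n))) ≐ W.
Bind W := h(branch(branch(6, n, n), branch(n, c, n), h(n))); substituting into the one remaining equation that mentions W gives: h(branch(branch(6, n, n), branch(n, c, n), h(n))) ≐ Z.
Bind Z := h(branch(branch(6, n, n), branch(n, c, n), h(n))); no other remaining equation mentions Z.
Delete trivial equation c ≐ c.
MGU = { T -> n, P -> branch(branch(6, n, n), branch(n, c, n), h(n)), W -> h(branch(branch(6, n, n), branch(n, c, n), h(n))), Z -> h(branch(branch(6, n, n), branch(n, c, n), h(n))) }, so P -> branch(branch(6, n, n), branch(n, c, n), h(n)).

branch(branch(6, n, n), branch(n, c, n), h(n))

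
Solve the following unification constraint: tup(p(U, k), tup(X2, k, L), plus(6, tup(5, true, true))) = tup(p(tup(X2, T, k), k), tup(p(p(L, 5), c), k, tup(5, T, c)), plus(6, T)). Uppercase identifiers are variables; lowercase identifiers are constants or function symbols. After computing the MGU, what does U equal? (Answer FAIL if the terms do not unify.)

Decompose tup/3: p(U, k) = p(tup(X2, T, k), k),  tup(X2, k, L) = tup(p(p(L, 5), c), k, tup(5, T, c)),  plus(6, tup(5, true, true)) = plus(6, T).
Decompose p/2: U = tup(X2, T, k),  k = k.
Bind U := tup(X2, T, k); no other remaining equation mentions U.
Delete trivial equation k = k.
Decompose tup/3: X2 = p(p(L, 5), c),  k = k,  L = tup(5, T, c).
Bind X2 := p(p(L, 5), c); no other remaining equation mentions X2. Substituting into the earlier binding gives U := tup(p(p(L, 5), c), T, k).
Delete trivial equation k = k.
Bind L := tup(5, T, c); no other remaining equation mentions L. Substituting into the earlier bindings gives U := tup(p(p(tup(5, T, c), 5), c), T, k), X2 := p(p(tup(5, T, c), 5), c).
Decompose plus/2: 6 = 6,  tup(5, true, true) = T.
Delete trivial equation 6 = 6.
Bind T := tup(5, true, true). Substituting into the earlier bindings gives U := tup(p(p(tup(5, tup(5, true, true), c), 5), c), tup(5, true, true), k), X2 := p(p(tup(5, tup(5, true, true), c), 5), c), L := tup(5, tup(5, true, true), c).
MGU = { U -> tup(p(p(tup(5, tup(5, true, true), c), 5), c), tup(5, true, true), k), X2 -> p(p(tup(5, tup(5, true, true), c), 5), c), L -> tup(5, tup(5, true, true), c), T -> tup(5, true, true) }, so U -> tup(p(p(tup(5, tup(5, true, true), c), 5), c), tup(5, true, true), k).

tup(p(p(tup(5, tup(5, true, true), c), 5), c), tup(5, true, true), k)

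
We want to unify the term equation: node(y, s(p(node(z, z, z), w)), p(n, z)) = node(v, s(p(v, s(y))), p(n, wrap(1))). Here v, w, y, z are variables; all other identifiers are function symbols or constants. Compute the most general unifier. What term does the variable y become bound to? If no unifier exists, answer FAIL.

Decompose node/3: y = v,  s(p(node(z, z, z), w)) = s(p(v, s(y))),  p(n, z) = p(n, wrap(1)).
Bind y := v; substituting into the one remaining equation that mentions y gives: s(p(node(z, z, z), w)) = s(p(v, s(v))).
Decompose s/1: p(node(z, z, z), w) = p(v, s(v)).
Decompose p/2: node(z, z, z) = v,  w = s(v).
Bind v := node(z, z, z); substituting into the one remaining equation that mentions v gives: w = s(node(z, z, z)). Substituting into the earlier binding gives y := node(z, z, z).
Bind w := s(node(z, z, z)); no other remaining equation mentions w.
Decompose p/2: n = n,  z = wrap(1).
Delete trivial equation n = n.
Bind z := wrap(1). Substituting into the earlier bindings gives y := node(wrap(1), wrap(1), wrap(1)), v := node(wrap(1), wrap(1), wrap(1)), w := s(node(wrap(1), wrap(1), wrap(1))).
MGU = { y -> node(wrap(1), wrap(1), wrap(1)), v -> node(wrap(1), wrap(1), wrap(1)), w -> s(node(wrap(1), wrap(1), wrap(1))), z -> wrap(1) }, so y -> node(wrap(1), wrap(1), wrap(1)).

node(wrap(1), wrap(1), wrap(1))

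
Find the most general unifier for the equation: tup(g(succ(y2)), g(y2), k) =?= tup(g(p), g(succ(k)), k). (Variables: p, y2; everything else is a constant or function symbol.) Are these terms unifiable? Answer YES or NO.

YES

Decompose tup/3: g(succ(y2)) =?= g(p),  g(y2) =?= g(succ(k)),  k =?= k.
Decompose g/1: succ(y2) =?= p.
Bind p := succ(y2); no other remaining equation mentions p.
Decompose g/1: y2 =?= succ(k).
Bind y2 := succ(k); no other remaining equation mentions y2. Substituting into the earlier binding gives p := succ(succ(k)).
Delete trivial equation k =?= k.
No equations remain and no clash or occurs-check failure arose, so a unifier exists.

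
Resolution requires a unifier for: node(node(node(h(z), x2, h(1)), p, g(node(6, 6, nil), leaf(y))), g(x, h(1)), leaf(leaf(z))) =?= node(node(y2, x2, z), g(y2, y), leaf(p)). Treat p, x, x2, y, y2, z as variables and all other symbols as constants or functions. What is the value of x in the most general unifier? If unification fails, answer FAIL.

node(h(g(node(6, 6, nil), leaf(h(1)))), leaf(g(node(6, 6, nil), leaf(h(1)))), h(1))

Decompose node/3: node(node(h(z), x2, h(1)), p, g(node(6, 6, nil), leaf(y))) =?= node(y2, x2, z),  g(x, h(1)) =?= g(y2, y),  leaf(leaf(z)) =?= leaf(p).
Decompose node/3: node(h(z), x2, h(1)) =?= y2,  p =?= x2,  g(node(6, 6, nil), leaf(y)) =?= z.
Bind y2 := node(h(z), x2, h(1)); substituting into the one remaining equation that mentions y2 gives: g(x, h(1)) =?= g(node(h(z), x2, h(1)), y).
Bind p := x2; substituting into the one remaining equation that mentions p gives: leaf(leaf(z)) =?= leaf(x2).
Bind z := g(node(6, 6, nil), leaf(y)); substituting into the remaining equations gives: g(x, h(1)) =?= g(node(h(g(node(6, 6, nil), leaf(y))), x2, h(1)), y),  leaf(leaf(g(node(6, 6, nil), leaf(y)))) =?= leaf(x2). Substituting into the earlier binding gives y2 := node(h(g(node(6, 6, nil), leaf(y))), x2, h(1)).
Decompose g/2: x =?= node(h(g(node(6, 6, nil), leaf(y))), x2, h(1)),  h(1) =?= y.
Bind x := node(h(g(node(6, 6, nil), leaf(y))), x2, h(1)); no other remaining equation mentions x.
Bind y := h(1); substituting into the remaining equation gives: leaf(leaf(g(node(6, 6, nil), leaf(h(1))))) =?= leaf(x2). Substituting into the earlier bindings gives y2 := node(h(g(node(6, 6, nil), leaf(h(1)))), x2, h(1)), z := g(node(6, 6, nil), leaf(h(1))), x := node(h(g(node(6, 6, nil), leaf(h(1)))), x2, h(1)).
Decompose leaf/1: leaf(g(node(6, 6, nil), leaf(h(1)))) =?= x2.
Bind x2 := leaf(g(node(6, 6, nil), leaf(h(1)))). Substituting into the earlier bindings gives y2 := node(h(g(node(6, 6, nil), leaf(h(1)))), leaf(g(node(6, 6, nil), leaf(h(1)))), h(1)), p := leaf(g(node(6, 6, nil), leaf(h(1)))), x := node(h(g(node(6, 6, nil), leaf(h(1)))), leaf(g(node(6, 6, nil), leaf(h(1)))), h(1)).
MGU = { y2 -> node(h(g(node(6, 6, nil), leaf(h(1)))), leaf(g(node(6, 6, nil), leaf(h(1)))), h(1)), p -> leaf(g(node(6, 6, nil), leaf(h(1)))), z -> g(node(6, 6, nil), leaf(h(1))), x -> node(h(g(node(6, 6, nil), leaf(h(1)))), leaf(g(node(6, 6, nil), leaf(h(1)))), h(1)), y -> h(1), x2 -> leaf(g(node(6, 6, nil), leaf(h(1)))) }, so x -> node(h(g(node(6, 6, nil), leaf(h(1)))), leaf(g(node(6, 6, nil), leaf(h(1)))), h(1)).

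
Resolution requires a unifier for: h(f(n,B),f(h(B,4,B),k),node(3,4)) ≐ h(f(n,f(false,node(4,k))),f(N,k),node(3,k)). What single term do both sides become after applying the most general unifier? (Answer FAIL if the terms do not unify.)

FAIL

Decompose h/3: f(n,B) ≐ f(n,f(false,node(4,k))),  f(h(B,4,B),k) ≐ f(N,k),  node(3,4) ≐ node(3,k).
Decompose f/2: n ≐ n,  B ≐ f(false,node(4,k)).
Delete trivial equation n ≐ n.
Bind B := f(false,node(4,k)); substituting into the one remaining equation that mentions B gives: f(h(f(false,node(4,k)),4,f(false,node(4,k))),k) ≐ f(N,k).
Decompose f/2: h(f(false,node(4,k)),4,f(false,node(4,k))) ≐ N,  k ≐ k.
Bind N := h(f(false,node(4,k)),4,f(false,node(4,k))); no other remaining equation mentions N.
Delete trivial equation k ≐ k.
Decompose node/2: 3 ≐ 3,  4 ≐ k.
Delete trivial equation 3 ≐ 3.
Clash: constants 4 and k differ; no unifier exists.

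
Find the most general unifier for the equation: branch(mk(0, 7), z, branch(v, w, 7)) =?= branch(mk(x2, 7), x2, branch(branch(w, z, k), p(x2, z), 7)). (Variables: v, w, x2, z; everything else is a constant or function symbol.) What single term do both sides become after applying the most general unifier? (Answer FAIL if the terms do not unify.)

Decompose branch/3: mk(0, 7) =?= mk(x2, 7),  z =?= x2,  branch(v, w, 7) =?= branch(branch(w, z, k), p(x2, z), 7).
Decompose mk/2: 0 =?= x2,  7 =?= 7.
Bind x2 := 0; substituting into the 2 remaining equations that mention x2 gives: z =?= 0,  branch(v, w, 7) =?= branch(branch(w, z, k), p(0, z), 7).
Delete trivial equation 7 =?= 7.
Bind z := 0; substituting into the remaining equation gives: branch(v, w, 7) =?= branch(branch(w, 0, k), p(0, 0), 7).
Decompose branch/3: v =?= branch(w, 0, k),  w =?= p(0, 0),  7 =?= 7.
Bind v := branch(w, 0, k); no other remaining equation mentions v.
Bind w := p(0, 0); no other remaining equation mentions w. Substituting into the earlier binding gives v := branch(p(0, 0), 0, k).
Delete trivial equation 7 =?= 7.
Applying the MGU to either side gives branch(mk(0, 7), 0, branch(branch(p(0, 0), 0, k), p(0, 0), 7)).

branch(mk(0, 7), 0, branch(branch(p(0, 0), 0, k), p(0, 0), 7))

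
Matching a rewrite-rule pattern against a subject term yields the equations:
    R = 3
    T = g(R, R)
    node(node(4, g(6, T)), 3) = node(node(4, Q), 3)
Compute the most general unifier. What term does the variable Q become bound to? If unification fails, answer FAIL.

g(6, g(3, 3))

Bind R := 3; substituting into the one remaining equation that mentions R gives: T = g(3, 3).
Bind T := g(3, 3); substituting into the remaining equation gives: node(node(4, g(6, g(3, 3))), 3) = node(node(4, Q), 3).
Decompose node/2: node(4, g(6, g(3, 3))) = node(4, Q),  3 = 3.
Decompose node/2: 4 = 4,  g(6, g(3, 3)) = Q.
Delete trivial equation 4 = 4.
Bind Q := g(6, g(3, 3)); no other remaining equation mentions Q.
Delete trivial equation 3 = 3.
MGU = { R -> 3, T -> g(3, 3), Q -> g(6, g(3, 3)) }, so Q -> g(6, g(3, 3)).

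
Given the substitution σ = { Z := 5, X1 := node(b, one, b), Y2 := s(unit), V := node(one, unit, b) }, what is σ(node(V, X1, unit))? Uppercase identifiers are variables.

Replace each occurrence of X1 with node(b, one, b).
Replace each occurrence of V with node(one, unit, b).
Result: node(node(one, unit, b), node(b, one, b), unit).

node(node(one, unit, b), node(b, one, b), unit)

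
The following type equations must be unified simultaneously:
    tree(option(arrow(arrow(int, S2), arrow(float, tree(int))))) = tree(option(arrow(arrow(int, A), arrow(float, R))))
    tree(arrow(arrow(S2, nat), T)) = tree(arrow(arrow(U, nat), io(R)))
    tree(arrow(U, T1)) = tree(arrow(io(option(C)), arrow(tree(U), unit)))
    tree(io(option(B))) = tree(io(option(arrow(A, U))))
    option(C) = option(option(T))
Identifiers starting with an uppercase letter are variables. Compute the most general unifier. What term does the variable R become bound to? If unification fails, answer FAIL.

tree(int)

Decompose tree/1: option(arrow(arrow(int, S2), arrow(float, tree(int)))) = option(arrow(arrow(int, A), arrow(float, R))).
Decompose option/1: arrow(arrow(int, S2), arrow(float, tree(int))) = arrow(arrow(int, A), arrow(float, R)).
Decompose arrow/2: arrow(int, S2) = arrow(int, A),  arrow(float, tree(int)) = arrow(float, R).
Decompose arrow/2: int = int,  S2 = A.
Delete trivial equation int = int.
Bind S2 := A; substituting into the one remaining equation that mentions S2 gives: tree(arrow(arrow(A, nat), T)) = tree(arrow(arrow(U, nat), io(R))).
Decompose arrow/2: float = float,  tree(int) = R.
Delete trivial equation float = float.
Bind R := tree(int); substituting into the one remaining equation that mentions R gives: tree(arrow(arrow(A, nat), T)) = tree(arrow(arrow(U, nat), io(tree(int)))).
Decompose tree/1: arrow(arrow(A, nat), T) = arrow(arrow(U, nat), io(tree(int))).
Decompose arrow/2: arrow(A, nat) = arrow(U, nat),  T = io(tree(int)).
Decompose arrow/2: A = U,  nat = nat.
Bind A := U; substituting into the one remaining equation that mentions A gives: tree(io(option(B))) = tree(io(option(arrow(U, U)))). Substituting into the earlier binding gives S2 := U.
Delete trivial equation nat = nat.
Bind T := io(tree(int)); substituting into the one remaining equation that mentions T gives: option(C) = option(option(io(tree(int)))).
Decompose tree/1: arrow(U, T1) = arrow(io(option(C)), arrow(tree(U), unit)).
Decompose arrow/2: U = io(option(C)),  T1 = arrow(tree(U), unit).
Bind U := io(option(C)); substituting into the 2 remaining equations that mention U gives: T1 = arrow(tree(io(option(C))), unit),  tree(io(option(B))) = tree(io(option(arrow(io(option(C)), io(option(C)))))). Substituting into the earlier bindings gives S2 := io(option(C)), A := io(option(C)).
Bind T1 := arrow(tree(io(option(C))), unit); no other remaining equation mentions T1.
Decompose tree/1: io(option(B)) = io(option(arrow(io(option(C)), io(option(C))))).
Decompose io/1: option(B) = option(arrow(io(option(C)), io(option(C)))).
Decompose option/1: B = arrow(io(option(C)), io(option(C))).
Bind B := arrow(io(option(C)), io(option(C))); no other remaining equation mentions B.
Decompose option/1: C = option(io(tree(int))).
Bind C := option(io(tree(int))). Substituting into the earlier bindings gives S2 := io(option(option(io(tree(int))))), A := io(option(option(io(tree(int))))), U := io(option(option(io(tree(int))))), T1 := arrow(tree(io(option(option(io(tree(int)))))), unit), B := arrow(io(option(option(io(tree(int))))), io(option(option(io(tree(int)))))).
MGU = { S2 := io(option(option(io(tree(int))))), R := tree(int), A := io(option(option(io(tree(int))))), T := io(tree(int)), U := io(option(option(io(tree(int))))), T1 := arrow(tree(io(option(option(io(tree(int)))))), unit), B := arrow(io(option(option(io(tree(int))))), io(option(option(io(tree(int)))))), C := option(io(tree(int))) }, so R := tree(int).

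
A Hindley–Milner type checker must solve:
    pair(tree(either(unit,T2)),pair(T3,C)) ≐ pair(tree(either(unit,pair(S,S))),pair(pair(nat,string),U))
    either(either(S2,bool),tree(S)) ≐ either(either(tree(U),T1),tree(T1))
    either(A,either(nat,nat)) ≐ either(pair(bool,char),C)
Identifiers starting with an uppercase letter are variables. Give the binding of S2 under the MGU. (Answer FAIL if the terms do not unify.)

Decompose pair/2: tree(either(unit,T2)) ≐ tree(either(unit,pair(S,S))),  pair(T3,C) ≐ pair(pair(nat,string),U).
Decompose tree/1: either(unit,T2) ≐ either(unit,pair(S,S)).
Decompose either/2: unit ≐ unit,  T2 ≐ pair(S,S).
Delete trivial equation unit ≐ unit.
Bind T2 := pair(S,S); no other remaining equation mentions T2.
Decompose pair/2: T3 ≐ pair(nat,string),  C ≐ U.
Bind T3 := pair(nat,string); no other remaining equation mentions T3.
Bind C := U; substituting into the one remaining equation that mentions C gives: either(A,either(nat,nat)) ≐ either(pair(bool,char),U).
Decompose either/2: either(S2,bool) ≐ either(tree(U),T1),  tree(S) ≐ tree(T1).
Decompose either/2: S2 ≐ tree(U),  bool ≐ T1.
Bind S2 := tree(U); no other remaining equation mentions S2.
Bind T1 := bool; substituting into the one remaining equation that mentions T1 gives: tree(S) ≐ tree(bool).
Decompose tree/1: S ≐ bool.
Bind S := bool; no other remaining equation mentions S. Substituting into the earlier binding gives T2 := pair(bool,bool).
Decompose either/2: A ≐ pair(bool,char),  either(nat,nat) ≐ U.
Bind A := pair(bool,char); no other remaining equation mentions A.
Bind U := either(nat,nat). Substituting into the earlier bindings gives C := either(nat,nat), S2 := tree(either(nat,nat)).
MGU = { T2 -> pair(bool,bool), T3 -> pair(nat,string), C -> either(nat,nat), S2 -> tree(either(nat,nat)), T1 -> bool, S -> bool, A -> pair(bool,char), U -> either(nat,nat) }, so S2 -> tree(either(nat,nat)).

tree(either(nat,nat))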